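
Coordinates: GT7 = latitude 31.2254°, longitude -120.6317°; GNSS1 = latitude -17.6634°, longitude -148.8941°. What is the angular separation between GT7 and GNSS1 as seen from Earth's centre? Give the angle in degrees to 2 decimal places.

Δφ = -48.8888°,  Δλ = -28.2624°
a = sin²(Δφ/2) + cos φ₁ cos φ₂ sin²(Δλ/2) = 0.219807
c = 2·arcsin(√a) = 0.975944 rad = 55.9175°

55.92°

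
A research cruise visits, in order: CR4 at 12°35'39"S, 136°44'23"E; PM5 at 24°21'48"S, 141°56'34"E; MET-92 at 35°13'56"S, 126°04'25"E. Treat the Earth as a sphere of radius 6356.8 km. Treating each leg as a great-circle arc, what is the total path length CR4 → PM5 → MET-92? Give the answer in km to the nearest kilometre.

3357 km

CR4: φ = -12.59417°, λ = +136.73972°
PM5: φ = -24.36333°, λ = +141.94278°
MET-92: φ = -35.23222°, λ = +126.07361°
CR4→PM5: c = 0.222657 rad, d = 1415.39 km
PM5→MET-92: c = 0.305478 rad, d = 1941.86 km
Total = 1415.39 + 1941.86 = 3357.25 km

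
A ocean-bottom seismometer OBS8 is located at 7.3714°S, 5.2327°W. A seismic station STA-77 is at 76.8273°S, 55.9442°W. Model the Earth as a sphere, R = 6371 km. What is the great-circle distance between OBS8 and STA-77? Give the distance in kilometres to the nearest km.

8279 km

Δφ = -69.4559°,  Δλ = -50.7115°
a = sin²(Δφ/2) + cos φ₁ cos φ₂ sin²(Δλ/2) = 0.365982
c = 2·arcsin(√a) = 1.299443 rad = 74.4526°
d = R·c = 6371 × 1.299443 = 8278.7 km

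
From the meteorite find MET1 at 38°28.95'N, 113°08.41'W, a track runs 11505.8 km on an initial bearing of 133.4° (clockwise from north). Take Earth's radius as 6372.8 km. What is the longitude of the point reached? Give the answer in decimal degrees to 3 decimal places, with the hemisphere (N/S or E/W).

41.449°W

MET1: φ = +38.48250°, λ = -113.14017°
δ = d/R = 11505.8/6372.8 = 1.805454 rad
φ₂ = arcsin(sin φ₁ cos δ + cos φ₁ sin δ cos θ)
   = arcsin(0.62228·-0.23251 + 0.78280·0.97259·-0.68709) = -41.89719°
λ₂ = λ₁ + atan2(sin θ sin δ cos φ₁, cos δ − sin φ₁ sin φ₂) = -41.44931°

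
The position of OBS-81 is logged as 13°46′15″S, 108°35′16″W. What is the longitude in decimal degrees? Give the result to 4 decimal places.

108.5878°W

108° + 35′/60 + 16″/3600 = 108 + 0.58333 + 0.00444 = 108.5878°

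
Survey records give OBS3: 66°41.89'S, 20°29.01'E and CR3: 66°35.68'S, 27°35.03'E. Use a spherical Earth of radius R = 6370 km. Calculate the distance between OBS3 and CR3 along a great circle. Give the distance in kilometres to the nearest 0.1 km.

313.0 km

OBS3: φ = -66.69817°, λ = +20.48350°
CR3: φ = -66.59467°, λ = +27.58383°
Δφ = 0.1035°,  Δλ = 7.1003°
a = sin²(Δφ/2) + cos φ₁ cos φ₂ sin²(Δλ/2) = 0.000603
c = 2·arcsin(√a) = 0.049131 rad = 2.8150°
d = R·c = 6370 × 0.049131 = 313.0 km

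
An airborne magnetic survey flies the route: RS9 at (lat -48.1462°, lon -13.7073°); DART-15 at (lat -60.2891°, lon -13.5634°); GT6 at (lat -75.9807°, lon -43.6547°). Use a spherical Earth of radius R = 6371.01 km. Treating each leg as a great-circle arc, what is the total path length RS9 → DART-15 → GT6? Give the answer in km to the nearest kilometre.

RS9→DART-15: c = 0.211939 rad, d = 1350.26 km
DART-15→GT6: c = 0.328430 rad, d = 2092.43 km
Total = 1350.26 + 2092.43 = 3442.69 km

3443 km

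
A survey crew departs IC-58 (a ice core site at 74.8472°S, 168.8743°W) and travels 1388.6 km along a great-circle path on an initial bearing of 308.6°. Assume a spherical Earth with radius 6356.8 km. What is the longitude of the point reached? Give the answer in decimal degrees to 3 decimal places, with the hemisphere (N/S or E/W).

167.418°E

δ = d/R = 1388.6/6356.8 = 0.218443 rad
φ₂ = arcsin(sin φ₁ cos δ + cos φ₁ sin δ cos θ)
   = arcsin(-0.96523·0.97624 + 0.26139·0.21671·0.62388) = -65.08770°
λ₂ = λ₁ + atan2(sin θ sin δ cos φ₁, cos δ − sin φ₁ sin φ₂) = 167.41816°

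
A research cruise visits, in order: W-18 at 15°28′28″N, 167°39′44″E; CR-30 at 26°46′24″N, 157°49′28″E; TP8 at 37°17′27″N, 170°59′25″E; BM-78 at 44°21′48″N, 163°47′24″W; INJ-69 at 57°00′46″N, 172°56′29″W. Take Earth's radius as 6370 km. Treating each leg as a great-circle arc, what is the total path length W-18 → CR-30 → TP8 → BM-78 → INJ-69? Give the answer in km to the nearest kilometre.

W-18: φ = +15.47444°, λ = +167.66222°
CR-30: φ = +26.77333°, λ = +157.82444°
TP8: φ = +37.29083°, λ = +170.99028°
BM-78: φ = +44.36333°, λ = -163.79000°
INJ-69: φ = +57.01278°, λ = -172.94139°
W-18→CR-30: c = 0.253796 rad, d = 1616.68 km
CR-30→TP8: c = 0.267142 rad, d = 1701.69 km
TP8→BM-78: c = 0.353473 rad, d = 2251.62 km
BM-78→INJ-69: c = 0.242362 rad, d = 1543.85 km
Total = 1616.68 + 1701.69 + 2251.62 + 1543.85 = 7113.84 km

7114 km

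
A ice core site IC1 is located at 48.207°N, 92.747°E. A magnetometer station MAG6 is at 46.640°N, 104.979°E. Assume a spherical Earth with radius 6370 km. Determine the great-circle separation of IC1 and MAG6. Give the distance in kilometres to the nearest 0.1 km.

935.4 km

Δφ = -1.5670°,  Δλ = 12.2320°
a = sin²(Δφ/2) + cos φ₁ cos φ₂ sin²(Δλ/2) = 0.005381
c = 2·arcsin(√a) = 0.146841 rad = 8.4134°
d = R·c = 6370 × 0.146841 = 935.4 km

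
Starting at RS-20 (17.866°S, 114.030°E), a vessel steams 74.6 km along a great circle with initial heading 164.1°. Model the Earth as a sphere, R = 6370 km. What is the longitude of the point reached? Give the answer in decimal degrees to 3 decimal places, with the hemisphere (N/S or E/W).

114.224°E

δ = d/R = 74.6/6370 = 0.011711 rad
φ₂ = arcsin(sin φ₁ cos δ + cos φ₁ sin δ cos θ)
   = arcsin(-0.30679·0.99993 + 0.95178·0.01171·-0.96174) = -18.51123°
λ₂ = λ₁ + atan2(sin θ sin δ cos φ₁, cos δ − sin φ₁ sin φ₂) = 114.22385°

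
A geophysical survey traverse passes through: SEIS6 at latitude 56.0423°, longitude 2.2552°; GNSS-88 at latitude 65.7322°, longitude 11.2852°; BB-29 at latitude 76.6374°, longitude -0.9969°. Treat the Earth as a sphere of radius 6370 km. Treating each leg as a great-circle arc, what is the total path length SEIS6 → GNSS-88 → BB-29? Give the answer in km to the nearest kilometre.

2464 km

SEIS6→GNSS-88: c = 0.185263 rad, d = 1180.13 km
GNSS-88→BB-29: c = 0.201500 rad, d = 1283.55 km
Total = 1180.13 + 1283.55 = 2463.68 km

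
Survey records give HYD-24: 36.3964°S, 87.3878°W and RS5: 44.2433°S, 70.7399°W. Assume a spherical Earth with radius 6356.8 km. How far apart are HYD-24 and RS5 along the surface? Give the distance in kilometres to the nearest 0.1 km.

Δφ = -7.8469°,  Δλ = 16.6479°
a = sin²(Δφ/2) + cos φ₁ cos φ₂ sin²(Δλ/2) = 0.016767
c = 2·arcsin(√a) = 0.259705 rad = 14.8800°
d = R·c = 6356.8 × 0.259705 = 1650.9 km

1650.9 km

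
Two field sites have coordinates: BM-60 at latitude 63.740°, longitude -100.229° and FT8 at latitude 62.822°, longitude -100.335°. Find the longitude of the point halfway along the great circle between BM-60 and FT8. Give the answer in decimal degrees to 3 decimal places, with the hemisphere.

100.283°W

Bx = cos φ₂ cos Δλ = 0.456756,  By = cos φ₂ sin Δλ = -0.000845
φₘ = atan2(sin φ₁ + sin φ₂, √((cos φ₁ + Bx)² + By²)) = 63.28101°
λₘ = λ₁ + atan2(By, cos φ₁ + Bx) = -100.28284°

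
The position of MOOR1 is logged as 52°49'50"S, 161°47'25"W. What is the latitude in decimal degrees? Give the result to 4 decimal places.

52° + 49′/60 + 50″/3600 = 52 + 0.81667 + 0.01389 = 52.8306°

52.8306°S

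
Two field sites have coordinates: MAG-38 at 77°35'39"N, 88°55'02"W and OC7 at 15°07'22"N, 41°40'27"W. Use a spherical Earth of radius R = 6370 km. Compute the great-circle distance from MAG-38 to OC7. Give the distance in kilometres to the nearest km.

7415 km

MAG-38: φ = +77.59417°, λ = -88.91722°
OC7: φ = +15.12278°, λ = -41.67417°
Δφ = -62.4714°,  Δλ = 47.2431°
a = sin²(Δφ/2) + cos φ₁ cos φ₂ sin²(Δλ/2) = 0.302203
c = 2·arcsin(√a) = 1.164081 rad = 66.6969°
d = R·c = 6370 × 1.164081 = 7415.2 km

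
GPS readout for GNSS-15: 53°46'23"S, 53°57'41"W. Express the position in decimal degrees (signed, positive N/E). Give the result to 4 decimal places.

lat: 53.7731° S → -53.7731°
lon: 53.9614° W → -53.9614°

-53.7731°, -53.9614°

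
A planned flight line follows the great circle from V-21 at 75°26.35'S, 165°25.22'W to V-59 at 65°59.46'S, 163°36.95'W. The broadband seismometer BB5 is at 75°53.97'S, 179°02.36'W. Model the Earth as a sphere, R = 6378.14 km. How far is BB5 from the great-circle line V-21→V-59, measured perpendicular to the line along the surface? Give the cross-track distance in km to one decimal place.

357.7 km

V-21: φ = -75.43917°, λ = -165.42033°
V-59: φ = -65.99100°, λ = -163.61583°
BB5: φ = -75.89950°, λ = -179.03933°
δ₁₃ = central angle V-21→BB5 = 0.059244 rad  (haversine)
θ₁₃ = bearing V-21→BB5 = 255.660°,  θ₁₂ = bearing V-21→V-59 = 4.468°
dₓₜ = R·arcsin(sin δ₁₃ · sin(θ₁₃ − θ₁₂)) = 6378.14·arcsin(0.05921·sin(251.192°)) = -357.669 km
|dₓₜ| = 357.669 km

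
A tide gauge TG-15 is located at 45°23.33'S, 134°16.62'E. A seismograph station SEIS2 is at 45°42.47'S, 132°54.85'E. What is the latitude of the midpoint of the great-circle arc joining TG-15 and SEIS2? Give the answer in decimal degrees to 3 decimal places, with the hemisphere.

TG-15: φ = -45.38883°, λ = +134.27700°
SEIS2: φ = -45.70783°, λ = +132.91417°
Bx = cos φ₂ cos Δλ = 0.698120,  By = cos φ₂ sin Δλ = -0.016609
φₘ = atan2(sin φ₁ + sin φ₂, √((cos φ₁ + Bx)² + By²)) = -45.55036°
λₘ = λ₁ + atan2(By, cos φ₁ + Bx) = 133.59752°

45.550°S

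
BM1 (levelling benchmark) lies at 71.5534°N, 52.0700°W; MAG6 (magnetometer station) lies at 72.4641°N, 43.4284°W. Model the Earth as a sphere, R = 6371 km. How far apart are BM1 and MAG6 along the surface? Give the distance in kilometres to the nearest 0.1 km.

Δφ = 0.9107°,  Δλ = 8.6416°
a = sin²(Δφ/2) + cos φ₁ cos φ₂ sin²(Δλ/2) = 0.000604
c = 2·arcsin(√a) = 0.049171 rad = 2.8173°
d = R·c = 6371 × 0.049171 = 313.3 km

313.3 km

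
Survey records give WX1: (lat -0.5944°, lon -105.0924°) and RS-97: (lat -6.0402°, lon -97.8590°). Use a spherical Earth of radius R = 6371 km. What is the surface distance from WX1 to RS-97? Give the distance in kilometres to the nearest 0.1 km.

1005.5 km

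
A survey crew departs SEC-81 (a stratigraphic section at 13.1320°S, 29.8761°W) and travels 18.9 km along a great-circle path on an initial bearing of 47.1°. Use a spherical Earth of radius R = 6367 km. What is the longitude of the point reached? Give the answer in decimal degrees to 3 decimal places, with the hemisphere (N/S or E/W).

δ = d/R = 18.9/6367 = 0.002968 rad
φ₂ = arcsin(sin φ₁ cos δ + cos φ₁ sin δ cos θ)
   = arcsin(-0.22720·1.00000 + 0.97385·0.00297·0.68072) = -13.01619°
λ₂ = λ₁ + atan2(sin θ sin δ cos φ₁, cos δ − sin φ₁ sin φ₂) = -29.74822°

29.748°W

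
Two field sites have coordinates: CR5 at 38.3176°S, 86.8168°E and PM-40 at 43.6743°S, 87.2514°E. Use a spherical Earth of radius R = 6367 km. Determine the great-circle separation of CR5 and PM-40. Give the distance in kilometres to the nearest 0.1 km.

596.4 km

Δφ = -5.3567°,  Δλ = 0.4346°
a = sin²(Δφ/2) + cos φ₁ cos φ₂ sin²(Δλ/2) = 0.002192
c = 2·arcsin(√a) = 0.093667 rad = 5.3667°
d = R·c = 6367 × 0.093667 = 596.4 km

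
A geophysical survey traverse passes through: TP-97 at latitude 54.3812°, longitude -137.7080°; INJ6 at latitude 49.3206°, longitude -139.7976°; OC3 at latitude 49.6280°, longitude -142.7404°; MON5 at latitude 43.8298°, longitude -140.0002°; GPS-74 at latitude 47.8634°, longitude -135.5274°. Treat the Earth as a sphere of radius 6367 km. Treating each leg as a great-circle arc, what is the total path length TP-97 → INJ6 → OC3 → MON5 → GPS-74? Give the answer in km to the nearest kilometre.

2039 km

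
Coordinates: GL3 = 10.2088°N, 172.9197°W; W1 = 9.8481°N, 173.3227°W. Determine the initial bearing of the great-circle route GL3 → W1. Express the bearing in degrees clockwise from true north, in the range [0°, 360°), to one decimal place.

227.8°

Δλ = -0.4030°
y = sin Δλ · cos φ₂ = -0.006930
x = cos φ₁ sin φ₂ − sin φ₁ cos φ₂ cos Δλ = -0.006291
θ = atan2(y, x) = -132.2332° → 227.7668° (mod 360°)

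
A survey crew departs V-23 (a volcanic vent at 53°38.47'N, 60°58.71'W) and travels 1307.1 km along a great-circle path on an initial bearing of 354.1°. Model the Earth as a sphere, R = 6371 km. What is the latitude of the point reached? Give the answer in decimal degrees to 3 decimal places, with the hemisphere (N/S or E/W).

V-23: φ = +53.64117°, λ = -60.97850°
δ = d/R = 1307.1/6371 = 0.205164 rad
φ₂ = arcsin(sin φ₁ cos δ + cos φ₁ sin δ cos θ)
   = arcsin(0.80532·0.97903 + 0.59284·0.20373·0.99470) = 65.30830°
λ₂ = λ₁ + atan2(sin θ sin δ cos φ₁, cos δ − sin φ₁ sin φ₂) = -63.85203°

65.308°N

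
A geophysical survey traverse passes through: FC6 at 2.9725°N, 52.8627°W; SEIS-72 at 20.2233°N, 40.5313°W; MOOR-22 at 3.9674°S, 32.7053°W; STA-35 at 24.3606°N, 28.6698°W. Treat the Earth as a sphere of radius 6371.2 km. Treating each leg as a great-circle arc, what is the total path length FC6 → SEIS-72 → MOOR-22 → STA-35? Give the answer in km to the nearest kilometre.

FC6→SEIS-72: c = 0.367034 rad, d = 2338.45 km
SEIS-72→MOOR-22: c = 0.443004 rad, d = 2822.47 km
MOOR-22→STA-35: c = 0.499145 rad, d = 3180.15 km
Total = 2338.45 + 2822.47 + 3180.15 = 8341.06 km

8341 km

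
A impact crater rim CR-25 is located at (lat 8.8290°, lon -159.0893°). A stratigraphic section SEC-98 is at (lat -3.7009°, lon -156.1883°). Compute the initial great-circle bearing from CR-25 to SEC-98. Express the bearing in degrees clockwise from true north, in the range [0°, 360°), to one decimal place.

166.9°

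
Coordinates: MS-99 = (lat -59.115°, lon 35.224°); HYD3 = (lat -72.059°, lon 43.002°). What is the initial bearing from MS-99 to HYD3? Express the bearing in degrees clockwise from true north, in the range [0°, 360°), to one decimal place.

Δλ = 7.7780°
y = sin Δλ · cos φ₂ = 0.041688
x = cos φ₁ sin φ₂ − sin φ₁ cos φ₂ cos Δλ = -0.226431
θ = atan2(y, x) = 169.5681° → 169.5681° (mod 360°)

169.6°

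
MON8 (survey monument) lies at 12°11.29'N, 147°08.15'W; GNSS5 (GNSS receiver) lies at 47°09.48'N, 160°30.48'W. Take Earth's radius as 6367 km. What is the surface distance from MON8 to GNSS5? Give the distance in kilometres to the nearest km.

MON8: φ = +12.18817°, λ = -147.13583°
GNSS5: φ = +47.15800°, λ = -160.50800°
Δφ = 34.9698°,  Δλ = -13.3722°
a = sin²(Δφ/2) + cos φ₁ cos φ₂ sin²(Δλ/2) = 0.099283
c = 2·arcsin(√a) = 0.641107 rad = 36.7327°
d = R·c = 6367 × 0.641107 = 4081.9 km

4082 km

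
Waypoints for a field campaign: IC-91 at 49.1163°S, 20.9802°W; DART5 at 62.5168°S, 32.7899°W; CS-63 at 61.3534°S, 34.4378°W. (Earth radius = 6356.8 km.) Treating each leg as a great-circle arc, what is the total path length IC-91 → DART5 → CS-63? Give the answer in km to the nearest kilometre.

1808 km

IC-91→DART5: c = 0.260038 rad, d = 1653.01 km
DART5→CS-63: c = 0.024399 rad, d = 155.10 km
Total = 1653.01 + 155.10 = 1808.11 km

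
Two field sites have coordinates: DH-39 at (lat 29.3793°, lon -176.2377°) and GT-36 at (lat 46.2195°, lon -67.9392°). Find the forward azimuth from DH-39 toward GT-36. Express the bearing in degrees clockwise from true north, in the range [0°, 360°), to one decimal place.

Δλ = 108.2985°
y = sin Δλ · cos φ₂ = 0.656911
x = cos φ₁ sin φ₂ − sin φ₁ cos φ₂ cos Δλ = 0.735713
θ = atan2(y, x) = 41.7613° → 41.7613° (mod 360°)

41.8°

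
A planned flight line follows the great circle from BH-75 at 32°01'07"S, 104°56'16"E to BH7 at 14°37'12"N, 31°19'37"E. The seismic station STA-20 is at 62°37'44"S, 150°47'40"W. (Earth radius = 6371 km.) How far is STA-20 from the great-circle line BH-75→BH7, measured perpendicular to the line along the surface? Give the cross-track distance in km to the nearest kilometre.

BH-75: φ = -32.01861°, λ = +104.93778°
BH7: φ = +14.62000°, λ = +31.32694°
STA-20: φ = -62.62889°, λ = -150.79444°
δ₁₃ = central angle BH-75→STA-20 = 1.186651 rad  (haversine)
θ₁₃ = bearing BH-75→STA-20 = 151.276°,  θ₁₂ = bearing BH-75→BH7 = 291.130°
dₓₜ = R·arcsin(sin δ₁₃ · sin(θ₁₃ − θ₁₂)) = 6371·arcsin(0.92712·sin(-139.855°)) = -4081.769 km
|dₓₜ| = 4081.769 km

4082 km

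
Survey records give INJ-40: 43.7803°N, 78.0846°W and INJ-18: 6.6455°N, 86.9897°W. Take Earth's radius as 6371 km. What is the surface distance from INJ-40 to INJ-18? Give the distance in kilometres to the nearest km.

Δφ = -37.1348°,  Δλ = -8.9051°
a = sin²(Δφ/2) + cos φ₁ cos φ₂ sin²(Δλ/2) = 0.105714
c = 2·arcsin(√a) = 0.662311 rad = 37.9476°
d = R·c = 6371 × 0.662311 = 4219.6 km

4220 km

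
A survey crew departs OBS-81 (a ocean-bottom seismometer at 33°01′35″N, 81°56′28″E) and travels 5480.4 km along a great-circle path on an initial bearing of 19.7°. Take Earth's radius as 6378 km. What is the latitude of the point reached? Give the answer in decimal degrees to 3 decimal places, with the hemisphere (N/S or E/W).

72.501°N

OBS-81: φ = +33.02639°, λ = +81.94111°
δ = d/R = 5480.4/6378 = 0.859266 rad
φ₂ = arcsin(sin φ₁ cos δ + cos φ₁ sin δ cos θ)
   = arcsin(0.54503·0.65299 + 0.83842·0.75736·0.94147) = 72.50075°
λ₂ = λ₁ + atan2(sin θ sin δ cos φ₁, cos δ − sin φ₁ sin φ₂) = 140.04960°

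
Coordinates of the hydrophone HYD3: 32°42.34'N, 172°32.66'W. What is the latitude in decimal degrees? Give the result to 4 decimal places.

32.7057°N

32° + 42.34′/60 = 32 + 0.70567 = 32.7057°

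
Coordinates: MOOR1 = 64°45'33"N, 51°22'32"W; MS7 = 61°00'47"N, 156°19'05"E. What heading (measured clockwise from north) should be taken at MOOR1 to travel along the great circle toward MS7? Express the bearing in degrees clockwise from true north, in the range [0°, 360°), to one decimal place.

343.5°

MOOR1: φ = +64.75917°, λ = -51.37556°
MS7: φ = +61.01306°, λ = +156.31806°
Δλ = -152.3064°
y = sin Δλ · cos φ₂ = -0.225219
x = cos φ₁ sin φ₂ − sin φ₁ cos φ₂ cos Δλ = 0.761133
θ = atan2(y, x) = -16.4835° → 343.5165° (mod 360°)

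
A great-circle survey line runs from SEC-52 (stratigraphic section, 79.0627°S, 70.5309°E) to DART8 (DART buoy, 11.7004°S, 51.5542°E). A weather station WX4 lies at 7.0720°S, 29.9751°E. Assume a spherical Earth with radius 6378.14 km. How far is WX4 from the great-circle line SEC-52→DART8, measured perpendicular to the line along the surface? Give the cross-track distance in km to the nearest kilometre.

δ₁₃ = central angle SEC-52→WX4 = 1.303693 rad  (haversine)
θ₁₃ = bearing SEC-52→WX4 = 318.013°,  θ₁₂ = bearing SEC-52→DART8 = 339.912°
dₓₜ = R·arcsin(sin δ₁₃ · sin(θ₁₃ − θ₁₂)) = 6378.14·arcsin(0.96454·sin(-21.899°)) = -2347.133 km
|dₓₜ| = 2347.133 km

2347 km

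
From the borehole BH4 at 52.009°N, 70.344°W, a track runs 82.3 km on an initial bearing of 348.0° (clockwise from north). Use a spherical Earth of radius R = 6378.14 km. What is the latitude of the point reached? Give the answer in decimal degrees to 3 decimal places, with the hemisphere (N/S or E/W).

δ = d/R = 82.3/6378.14 = 0.012903 rad
φ₂ = arcsin(sin φ₁ cos δ + cos φ₁ sin δ cos θ)
   = arcsin(0.78811·0.99992 + 0.61554·0.01290·0.97815) = 52.73189°
λ₂ = λ₁ + atan2(sin θ sin δ cos φ₁, cos δ − sin φ₁ sin φ₂) = -70.59783°

52.732°N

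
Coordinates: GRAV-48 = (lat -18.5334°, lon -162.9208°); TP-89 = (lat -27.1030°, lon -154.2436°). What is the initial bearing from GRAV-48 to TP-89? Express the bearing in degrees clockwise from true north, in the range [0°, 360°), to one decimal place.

138.6°

Δλ = 8.6772°
y = sin Δλ · cos φ₂ = 0.134301
x = cos φ₁ sin φ₂ − sin φ₁ cos φ₂ cos Δλ = -0.152249
θ = atan2(y, x) = 138.5842° → 138.5842° (mod 360°)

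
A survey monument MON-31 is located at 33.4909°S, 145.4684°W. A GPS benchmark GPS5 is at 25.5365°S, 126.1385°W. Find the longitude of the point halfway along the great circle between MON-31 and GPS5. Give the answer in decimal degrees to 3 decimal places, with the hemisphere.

135.419°W

Bx = cos φ₂ cos Δλ = 0.851446,  By = cos φ₂ sin Δλ = 0.298671
φₘ = atan2(sin φ₁ + sin φ₂, √((cos φ₁ + Bx)² + By²)) = -29.86557°
λₘ = λ₁ + atan2(By, cos φ₁ + Bx) = -135.41941°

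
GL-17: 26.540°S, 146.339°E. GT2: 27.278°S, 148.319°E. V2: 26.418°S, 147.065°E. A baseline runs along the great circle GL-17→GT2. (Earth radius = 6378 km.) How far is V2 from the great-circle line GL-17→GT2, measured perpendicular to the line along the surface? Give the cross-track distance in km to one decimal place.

δ₁₃ = central angle GL-17→V2 = 0.011540 rad  (haversine)
θ₁₃ = bearing GL-17→V2 = 79.529°,  θ₁₂ = bearing GL-17→GT2 = 113.130°
dₓₜ = R·arcsin(sin δ₁₃ · sin(θ₁₃ − θ₁₂)) = 6378·arcsin(0.01154·sin(-33.601°)) = -40.731 km
|dₓₜ| = 40.731 km

40.7 km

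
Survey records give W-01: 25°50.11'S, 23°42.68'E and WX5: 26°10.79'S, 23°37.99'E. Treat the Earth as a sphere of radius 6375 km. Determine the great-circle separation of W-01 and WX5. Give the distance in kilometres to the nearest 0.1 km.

W-01: φ = -25.83517°, λ = +23.71133°
WX5: φ = -26.17983°, λ = +23.63317°
Δφ = -0.3447°,  Δλ = -0.0782°
a = sin²(Δφ/2) + cos φ₁ cos φ₂ sin²(Δλ/2) = 0.000009
c = 2·arcsin(√a) = 0.006139 rad = 0.3518°
d = R·c = 6375 × 0.006139 = 39.1 km

39.1 km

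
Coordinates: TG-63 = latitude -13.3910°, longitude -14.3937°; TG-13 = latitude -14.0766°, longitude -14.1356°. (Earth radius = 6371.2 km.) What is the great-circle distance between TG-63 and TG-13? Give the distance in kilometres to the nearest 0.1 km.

81.2 km

Δφ = -0.6856°,  Δλ = 0.2581°
a = sin²(Δφ/2) + cos φ₁ cos φ₂ sin²(Δλ/2) = 0.000041
c = 2·arcsin(√a) = 0.012741 rad = 0.7300°
d = R·c = 6371.2 × 0.012741 = 81.2 km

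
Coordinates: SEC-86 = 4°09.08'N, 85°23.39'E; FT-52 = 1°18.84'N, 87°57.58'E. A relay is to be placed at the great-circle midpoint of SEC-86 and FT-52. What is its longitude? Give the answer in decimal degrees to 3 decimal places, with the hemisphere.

86.676°E

SEC-86: φ = +4.15133°, λ = +85.38983°
FT-52: φ = +1.31400°, λ = +87.95967°
Bx = cos φ₂ cos Δλ = 0.998732,  By = cos φ₂ sin Δλ = 0.044825
φₘ = atan2(sin φ₁ + sin φ₂, √((cos φ₁ + Bx)² + By²)) = 2.73335°
λₘ = λ₁ + atan2(By, cos φ₁ + Bx) = 86.67627°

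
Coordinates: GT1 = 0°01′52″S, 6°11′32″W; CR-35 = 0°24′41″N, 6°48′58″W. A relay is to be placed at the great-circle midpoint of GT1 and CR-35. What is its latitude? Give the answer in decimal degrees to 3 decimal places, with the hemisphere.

0.190°N

GT1: φ = -0.03111°, λ = -6.19222°
CR-35: φ = +0.41139°, λ = -6.81611°
Bx = cos φ₂ cos Δλ = 0.999915,  By = cos φ₂ sin Δλ = -0.010888
φₘ = atan2(sin φ₁ + sin φ₂, √((cos φ₁ + Bx)² + By²)) = 0.19014°
λₘ = λ₁ + atan2(By, cos φ₁ + Bx) = -6.50416°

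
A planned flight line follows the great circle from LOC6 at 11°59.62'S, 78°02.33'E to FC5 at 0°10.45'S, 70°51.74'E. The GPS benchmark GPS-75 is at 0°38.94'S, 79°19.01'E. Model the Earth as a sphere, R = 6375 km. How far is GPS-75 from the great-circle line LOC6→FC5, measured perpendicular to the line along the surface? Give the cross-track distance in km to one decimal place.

779.7 km

LOC6: φ = -11.99367°, λ = +78.03883°
FC5: φ = -0.17417°, λ = +70.86233°
GPS-75: φ = -0.64900°, λ = +79.31683°
δ₁₃ = central angle LOC6→GPS-75 = 0.199235 rad  (haversine)
θ₁₃ = bearing LOC6→GPS-75 = 6.470°,  θ₁₂ = bearing LOC6→FC5 = 328.417°
dₓₜ = R·arcsin(sin δ₁₃ · sin(θ₁₃ − θ₁₂)) = 6375·arcsin(0.19792·sin(-321.947°)) = 779.658 km
|dₓₜ| = 779.658 km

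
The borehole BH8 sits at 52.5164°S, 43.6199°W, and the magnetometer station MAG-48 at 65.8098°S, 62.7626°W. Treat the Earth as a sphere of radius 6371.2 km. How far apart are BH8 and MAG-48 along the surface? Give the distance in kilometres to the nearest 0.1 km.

Δφ = -13.2934°,  Δλ = -19.1427°
a = sin²(Δφ/2) + cos φ₁ cos φ₂ sin²(Δλ/2) = 0.020291
c = 2·arcsin(√a) = 0.285869 rad = 16.3791°
d = R·c = 6371.2 × 0.285869 = 1821.3 km

1821.3 km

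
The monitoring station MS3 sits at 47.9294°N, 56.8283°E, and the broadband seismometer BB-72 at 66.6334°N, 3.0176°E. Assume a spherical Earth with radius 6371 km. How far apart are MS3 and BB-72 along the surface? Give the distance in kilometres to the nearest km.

Δφ = 18.7040°,  Δλ = -53.8107°
a = sin²(Δφ/2) + cos φ₁ cos φ₂ sin²(Δλ/2) = 0.080824
c = 2·arcsin(√a) = 0.576544 rad = 33.0335°
d = R·c = 6371 × 0.576544 = 3673.2 km

3673 km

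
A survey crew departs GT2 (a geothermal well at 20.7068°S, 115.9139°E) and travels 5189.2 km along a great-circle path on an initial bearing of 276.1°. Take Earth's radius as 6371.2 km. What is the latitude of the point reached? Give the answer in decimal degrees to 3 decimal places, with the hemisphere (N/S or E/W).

δ = d/R = 5189.2/6371.2 = 0.814478 rad
φ₂ = arcsin(sin φ₁ cos δ + cos φ₁ sin δ cos θ)
   = arcsin(-0.35359·0.68625 + 0.93540·0.72737·0.10626) = -9.80804°
λ₂ = λ₁ + atan2(sin θ sin δ cos φ₁, cos δ − sin φ₁ sin φ₂) = 68.69309°

9.808°S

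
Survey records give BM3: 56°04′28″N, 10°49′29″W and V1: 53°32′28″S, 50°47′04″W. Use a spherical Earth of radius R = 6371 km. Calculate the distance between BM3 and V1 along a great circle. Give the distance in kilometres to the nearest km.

12721 km

BM3: φ = +56.07444°, λ = -10.82472°
V1: φ = -53.54111°, λ = -50.78444°
Δφ = -109.6156°,  Δλ = -39.9597°
a = sin²(Δφ/2) + cos φ₁ cos φ₂ sin²(Δλ/2) = 0.706575
c = 2·arcsin(√a) = 1.996707 rad = 114.4029°
d = R·c = 6371 × 1.996707 = 12721.0 km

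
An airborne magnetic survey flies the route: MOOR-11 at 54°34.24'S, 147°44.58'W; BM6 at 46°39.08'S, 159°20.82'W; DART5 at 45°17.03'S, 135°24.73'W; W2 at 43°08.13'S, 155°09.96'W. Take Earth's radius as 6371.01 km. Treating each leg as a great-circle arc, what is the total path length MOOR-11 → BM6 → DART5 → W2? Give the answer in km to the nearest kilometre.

MOOR-11: φ = -54.57067°, λ = -147.74300°
BM6: φ = -46.65133°, λ = -159.34700°
DART5: φ = -45.28383°, λ = -135.41217°
W2: φ = -43.13550°, λ = -155.16600°
MOOR-11→BM6: c = 0.188268 rad, d = 1199.46 km
BM6→DART5: c = 0.290212 rad, d = 1848.95 km
DART5→W2: c = 0.249310 rad, d = 1588.36 km
Total = 1199.46 + 1848.95 + 1588.36 = 4636.76 km

4637 km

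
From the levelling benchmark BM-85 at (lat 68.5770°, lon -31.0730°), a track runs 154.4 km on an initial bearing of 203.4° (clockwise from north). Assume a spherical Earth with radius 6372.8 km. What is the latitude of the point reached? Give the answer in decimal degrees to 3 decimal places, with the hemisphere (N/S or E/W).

67.297°N

δ = d/R = 154.4/6372.8 = 0.024228 rad
φ₂ = arcsin(sin φ₁ cos δ + cos φ₁ sin δ cos θ)
   = arcsin(0.93091·0.99971 + 0.36525·0.02423·-0.91775) = 67.29663°
λ₂ = λ₁ + atan2(sin θ sin δ cos φ₁, cos δ − sin φ₁ sin φ₂) = -32.50141°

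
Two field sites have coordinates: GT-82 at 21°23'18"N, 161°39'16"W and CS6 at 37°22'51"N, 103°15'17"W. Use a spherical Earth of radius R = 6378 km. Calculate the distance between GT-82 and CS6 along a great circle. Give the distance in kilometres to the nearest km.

5841 km

GT-82: φ = +21.38833°, λ = -161.65444°
CS6: φ = +37.38083°, λ = -103.25472°
Δφ = 15.9925°,  Δλ = 58.3997°
a = sin²(Δφ/2) + cos φ₁ cos φ₂ sin²(Δλ/2) = 0.195449
c = 2·arcsin(√a) = 0.915869 rad = 52.4754°
d = R·c = 6378 × 0.915869 = 5841.4 km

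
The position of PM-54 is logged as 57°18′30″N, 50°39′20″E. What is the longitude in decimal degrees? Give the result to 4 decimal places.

50.6556°E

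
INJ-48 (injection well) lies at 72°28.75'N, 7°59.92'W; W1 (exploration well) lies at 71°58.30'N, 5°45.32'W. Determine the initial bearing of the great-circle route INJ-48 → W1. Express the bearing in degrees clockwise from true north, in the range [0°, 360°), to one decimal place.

125.5°

INJ-48: φ = +72.47917°, λ = -7.99867°
W1: φ = +71.97167°, λ = -5.75533°
Δλ = 2.2433°
y = sin Δλ · cos φ₂ = 0.012114
x = cos φ₁ sin φ₂ − sin φ₁ cos φ₂ cos Δλ = -0.008631
θ = atan2(y, x) = 125.4690° → 125.4690° (mod 360°)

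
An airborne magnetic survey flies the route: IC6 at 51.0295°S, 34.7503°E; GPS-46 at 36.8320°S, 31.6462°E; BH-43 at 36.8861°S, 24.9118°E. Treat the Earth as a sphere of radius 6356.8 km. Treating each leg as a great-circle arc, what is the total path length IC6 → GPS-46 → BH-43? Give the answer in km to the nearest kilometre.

IC6→GPS-46: c = 0.250787 rad, d = 1594.20 km
GPS-46→BH-43: c = 0.094029 rad, d = 597.72 km
Total = 1594.20 + 597.72 = 2191.92 km

2192 km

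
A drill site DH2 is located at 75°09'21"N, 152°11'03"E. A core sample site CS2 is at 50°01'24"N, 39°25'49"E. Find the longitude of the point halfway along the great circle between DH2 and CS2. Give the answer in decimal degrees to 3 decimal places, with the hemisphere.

62.929°E

DH2: φ = +75.15583°, λ = +152.18417°
CS2: φ = +50.02333°, λ = +39.43028°
Bx = cos φ₂ cos Δλ = -0.248493,  By = cos φ₂ sin Δλ = -0.592475
φₘ = atan2(sin φ₁ + sin φ₂, √((cos φ₁ + Bx)² + By²)) = 71.12340°
λₘ = λ₁ + atan2(By, cos φ₁ + Bx) = 62.92860°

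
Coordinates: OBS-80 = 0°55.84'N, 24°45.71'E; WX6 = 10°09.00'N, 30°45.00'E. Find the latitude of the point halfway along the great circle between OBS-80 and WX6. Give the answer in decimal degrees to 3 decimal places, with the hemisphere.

OBS-80: φ = +0.93067°, λ = +24.76183°
WX6: φ = +10.15000°, λ = +30.75000°
Bx = cos φ₂ cos Δλ = 0.978979,  By = cos φ₂ sin Δλ = 0.102690
φₘ = atan2(sin φ₁ + sin φ₂, √((cos φ₁ + Bx)² + By²)) = 5.54786°
λₘ = λ₁ + atan2(By, cos φ₁ + Bx) = 27.73248°

5.548°N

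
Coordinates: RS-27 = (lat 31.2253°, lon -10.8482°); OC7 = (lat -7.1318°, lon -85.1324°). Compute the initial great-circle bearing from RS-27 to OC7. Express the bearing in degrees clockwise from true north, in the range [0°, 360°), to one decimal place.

255.6°

Δλ = -74.2842°
y = sin Δλ · cos φ₂ = -0.955169
x = cos φ₁ sin φ₂ − sin φ₁ cos φ₂ cos Δλ = -0.245499
θ = atan2(y, x) = -104.4142° → 255.5858° (mod 360°)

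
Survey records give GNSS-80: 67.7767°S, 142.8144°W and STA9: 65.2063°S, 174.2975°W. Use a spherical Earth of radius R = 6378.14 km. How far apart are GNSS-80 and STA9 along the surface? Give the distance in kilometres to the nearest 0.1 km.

Δφ = 2.5704°,  Δλ = -31.4831°
a = sin²(Δφ/2) + cos φ₁ cos φ₂ sin²(Δλ/2) = 0.012177
c = 2·arcsin(√a) = 0.221149 rad = 12.6709°
d = R·c = 6378.14 × 0.221149 = 1410.5 km

1410.5 km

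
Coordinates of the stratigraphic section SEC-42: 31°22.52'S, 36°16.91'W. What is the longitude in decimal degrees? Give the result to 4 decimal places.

36.2818°W

36° + 16.91′/60 = 36 + 0.28183 = 36.2818°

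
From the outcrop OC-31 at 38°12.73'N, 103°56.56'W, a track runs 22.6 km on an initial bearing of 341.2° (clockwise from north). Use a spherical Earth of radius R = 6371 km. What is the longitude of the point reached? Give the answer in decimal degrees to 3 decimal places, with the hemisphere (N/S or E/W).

104.026°W

OC-31: φ = +38.21217°, λ = -103.94267°
δ = d/R = 22.6/6371 = 0.003547 rad
φ₂ = arcsin(sin φ₁ cos δ + cos φ₁ sin δ cos θ)
   = arcsin(0.61858·0.99999 + 0.78573·0.00355·0.94665) = 38.40454°
λ₂ = λ₁ + atan2(sin θ sin δ cos φ₁, cos δ − sin φ₁ sin φ₂) = -104.02625°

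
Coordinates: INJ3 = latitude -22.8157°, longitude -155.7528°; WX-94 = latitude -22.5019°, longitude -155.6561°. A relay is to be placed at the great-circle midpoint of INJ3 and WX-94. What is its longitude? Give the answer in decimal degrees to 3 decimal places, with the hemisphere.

155.704°W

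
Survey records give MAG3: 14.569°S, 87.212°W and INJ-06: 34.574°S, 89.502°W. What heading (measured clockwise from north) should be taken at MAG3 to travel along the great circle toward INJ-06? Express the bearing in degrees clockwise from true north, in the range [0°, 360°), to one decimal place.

Δλ = -2.2900°
y = sin Δλ · cos φ₂ = -0.032901
x = cos φ₁ sin φ₂ − sin φ₁ cos φ₂ cos Δλ = -0.342268
θ = atan2(y, x) = -174.5093° → 185.4907° (mod 360°)

185.5°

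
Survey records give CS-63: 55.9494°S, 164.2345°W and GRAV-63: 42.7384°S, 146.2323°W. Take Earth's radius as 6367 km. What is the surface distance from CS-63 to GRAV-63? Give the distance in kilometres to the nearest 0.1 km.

Δφ = 13.2110°,  Δλ = 18.0022°
a = sin²(Δφ/2) + cos φ₁ cos φ₂ sin²(Δλ/2) = 0.023299
c = 2·arcsin(√a) = 0.306476 rad = 17.5598°
d = R·c = 6367 × 0.306476 = 1951.3 km

1951.3 km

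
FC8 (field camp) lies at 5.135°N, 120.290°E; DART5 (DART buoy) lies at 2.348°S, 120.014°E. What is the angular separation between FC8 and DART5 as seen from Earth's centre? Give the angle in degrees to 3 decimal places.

Δφ = -7.4830°,  Δλ = -0.2760°
a = sin²(Δφ/2) + cos φ₁ cos φ₂ sin²(Δλ/2) = 0.004264
c = 2·arcsin(√a) = 0.130692 rad = 7.4881°

7.488°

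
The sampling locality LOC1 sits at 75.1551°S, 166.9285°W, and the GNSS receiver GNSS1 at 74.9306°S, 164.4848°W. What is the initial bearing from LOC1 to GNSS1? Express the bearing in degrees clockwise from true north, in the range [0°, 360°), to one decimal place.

71.6°

Δλ = 2.4437°
y = sin Δλ · cos φ₂ = 0.011085
x = cos φ₁ sin φ₂ − sin φ₁ cos φ₂ cos Δλ = 0.003690
θ = atan2(y, x) = 71.5902° → 71.5902° (mod 360°)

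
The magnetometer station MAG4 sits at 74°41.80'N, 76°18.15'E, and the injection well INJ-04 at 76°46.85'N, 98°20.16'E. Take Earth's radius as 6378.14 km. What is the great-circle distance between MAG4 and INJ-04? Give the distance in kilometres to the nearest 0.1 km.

MAG4: φ = +74.69667°, λ = +76.30250°
INJ-04: φ = +76.78083°, λ = +98.33600°
Δφ = 2.0842°,  Δλ = 22.0335°
a = sin²(Δφ/2) + cos φ₁ cos φ₂ sin²(Δλ/2) = 0.002535
c = 2·arcsin(√a) = 0.100735 rad = 5.7717°
d = R·c = 6378.14 × 0.100735 = 642.5 km

642.5 km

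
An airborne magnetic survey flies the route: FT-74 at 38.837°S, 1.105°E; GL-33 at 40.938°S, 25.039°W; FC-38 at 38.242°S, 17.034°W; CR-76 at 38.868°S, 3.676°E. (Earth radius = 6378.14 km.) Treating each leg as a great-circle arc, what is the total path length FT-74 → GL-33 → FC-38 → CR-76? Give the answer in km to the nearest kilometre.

FT-74→GL-33: c = 0.350719 rad, d = 2236.93 km
GL-33→FC-38: c = 0.117439 rad, d = 749.05 km
FC-38→CR-76: c = 0.282269 rad, d = 1800.35 km
Total = 2236.93 + 749.05 + 1800.35 = 4786.33 km

4786 km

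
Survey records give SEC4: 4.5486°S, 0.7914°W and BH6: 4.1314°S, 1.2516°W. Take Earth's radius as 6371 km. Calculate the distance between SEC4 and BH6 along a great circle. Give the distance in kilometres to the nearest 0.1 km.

69.0 km

Δφ = 0.4172°,  Δλ = -0.4602°
a = sin²(Δφ/2) + cos φ₁ cos φ₂ sin²(Δλ/2) = 0.000029
c = 2·arcsin(√a) = 0.010824 rad = 0.6202°
d = R·c = 6371 × 0.010824 = 69.0 km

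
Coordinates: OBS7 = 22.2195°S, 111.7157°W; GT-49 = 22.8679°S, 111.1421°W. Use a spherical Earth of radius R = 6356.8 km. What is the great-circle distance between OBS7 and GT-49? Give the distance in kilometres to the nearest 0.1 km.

92.9 km

Δφ = -0.6484°,  Δλ = 0.5736°
a = sin²(Δφ/2) + cos φ₁ cos φ₂ sin²(Δλ/2) = 0.000053
c = 2·arcsin(√a) = 0.014614 rad = 0.8373°
d = R·c = 6356.8 × 0.014614 = 92.9 km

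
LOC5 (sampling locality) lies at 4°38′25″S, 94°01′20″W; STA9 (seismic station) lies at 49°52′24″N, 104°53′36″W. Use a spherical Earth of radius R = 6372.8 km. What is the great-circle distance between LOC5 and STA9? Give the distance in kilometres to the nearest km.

6153 km

LOC5: φ = -4.64028°, λ = -94.02222°
STA9: φ = +49.87333°, λ = -104.89333°
Δφ = 54.5136°,  Δλ = -10.8711°
a = sin²(Δφ/2) + cos φ₁ cos φ₂ sin²(Δλ/2) = 0.215509
c = 2·arcsin(√a) = 0.965529 rad = 55.3208°
d = R·c = 6372.8 × 0.965529 = 6153.1 km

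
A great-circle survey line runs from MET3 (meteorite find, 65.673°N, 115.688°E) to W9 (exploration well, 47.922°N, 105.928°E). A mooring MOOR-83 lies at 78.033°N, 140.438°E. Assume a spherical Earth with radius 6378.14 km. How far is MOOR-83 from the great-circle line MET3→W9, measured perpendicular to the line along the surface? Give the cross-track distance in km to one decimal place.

11.9 km

δ₁₃ = central angle MET3→MOOR-83 = 0.249743 rad  (haversine)
θ₁₃ = bearing MET3→MOOR-83 = 20.563°,  θ₁₂ = bearing MET3→W9 = 200.994°
dₓₜ = R·arcsin(sin δ₁₃ · sin(θ₁₃ − θ₁₂)) = 6378.14·arcsin(0.24716·sin(-180.431°)) = 11.864 km
|dₓₜ| = 11.864 km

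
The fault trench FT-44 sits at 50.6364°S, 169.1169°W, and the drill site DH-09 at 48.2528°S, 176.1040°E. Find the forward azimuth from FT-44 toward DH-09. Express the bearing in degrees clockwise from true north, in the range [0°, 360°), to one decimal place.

Δλ = -14.7791°
y = sin Δλ · cos φ₂ = -0.169852
x = cos φ₁ sin φ₂ − sin φ₁ cos φ₂ cos Δλ = 0.024559
θ = atan2(y, x) = -81.7727° → 278.2273° (mod 360°)

278.2°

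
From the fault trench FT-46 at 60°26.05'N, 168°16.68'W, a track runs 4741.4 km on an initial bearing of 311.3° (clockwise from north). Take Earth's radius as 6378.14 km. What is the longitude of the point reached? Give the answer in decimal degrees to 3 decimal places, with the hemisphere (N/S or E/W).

98.877°E

FT-46: φ = +60.43417°, λ = -168.27800°
δ = d/R = 4741.4/6378.14 = 0.743383 rad
φ₂ = arcsin(sin φ₁ cos δ + cos φ₁ sin δ cos θ)
   = arcsin(0.86979·0.73618 + 0.49342·0.67678·0.66000) = 59.39813°
λ₂ = λ₁ + atan2(sin θ sin δ cos φ₁, cos δ − sin φ₁ sin φ₂) = 98.87723°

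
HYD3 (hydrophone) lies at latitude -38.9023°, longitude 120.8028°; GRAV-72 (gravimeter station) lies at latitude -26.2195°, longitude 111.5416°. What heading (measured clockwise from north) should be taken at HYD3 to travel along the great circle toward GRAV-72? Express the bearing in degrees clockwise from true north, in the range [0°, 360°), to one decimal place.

325.8°

Δλ = -9.2612°
y = sin Δλ · cos φ₂ = -0.144377
x = cos φ₁ sin φ₂ − sin φ₁ cos φ₂ cos Δλ = 0.212210
θ = atan2(y, x) = -34.2294° → 325.7706° (mod 360°)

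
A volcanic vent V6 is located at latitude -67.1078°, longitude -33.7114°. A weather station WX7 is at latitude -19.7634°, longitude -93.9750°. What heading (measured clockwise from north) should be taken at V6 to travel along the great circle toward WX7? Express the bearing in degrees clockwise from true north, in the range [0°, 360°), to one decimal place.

290.1°

Δλ = -60.2636°
y = sin Δλ · cos φ₂ = -0.817170
x = cos φ₁ sin φ₂ − sin φ₁ cos φ₂ cos Δλ = 0.298494
θ = atan2(y, x) = -69.9339° → 290.0661° (mod 360°)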